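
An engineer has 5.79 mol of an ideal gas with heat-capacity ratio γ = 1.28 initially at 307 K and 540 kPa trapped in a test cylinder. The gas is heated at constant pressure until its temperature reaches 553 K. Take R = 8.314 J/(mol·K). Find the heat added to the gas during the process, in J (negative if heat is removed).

V₁ = nRT₁/P₁ = 5.79×8.314×307/540 = 27.4 L.
Isobaric: P stays 540 kPa; V/T = const ⇒ T₂ = 553 K, V₂ = 49.3 L.
W = PΔV = 540×(49.3−27.4) kPa·L = 11800 J.
ΔU = nCvΔT = 5.79×29.7×(553−307) = 42300 J.
Q = ΔU + W = nCpΔT = 54100 J.

54100 J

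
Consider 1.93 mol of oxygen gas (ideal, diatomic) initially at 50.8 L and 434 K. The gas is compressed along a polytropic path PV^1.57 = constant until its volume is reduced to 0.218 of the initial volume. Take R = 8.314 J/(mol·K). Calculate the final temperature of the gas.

P₁ = nRT₁/V₁ = 1.93×8.314×434/50.8 = 137 kPa.
Polytropic n=1.57: T₂ = T₁(V₁/V₂)^(n−1) = 434×(4.59)^0.57 = 1030 K; P₂ = P₁(V₁/V₂)^n = 1500 kPa.

1030 K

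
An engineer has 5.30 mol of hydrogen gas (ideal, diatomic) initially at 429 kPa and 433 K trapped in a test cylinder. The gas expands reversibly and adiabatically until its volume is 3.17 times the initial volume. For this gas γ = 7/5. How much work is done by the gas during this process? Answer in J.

V₁ = nRT₁/P₁ = 5.30×8.314×433/429 = 44.5 L.
Adiabatic: TV^(γ−1) = const ⇒ T₂ = 433×(0.315)^0.400 = 273 K; PV^γ = const ⇒ P₂ = 85.3 kPa.
ΔU = nCvΔT = 5.30×20.8×(273−433) = -17600 J.
Q = 0 for an adiabatic process, so W = −ΔU = 17600 J.

17600 J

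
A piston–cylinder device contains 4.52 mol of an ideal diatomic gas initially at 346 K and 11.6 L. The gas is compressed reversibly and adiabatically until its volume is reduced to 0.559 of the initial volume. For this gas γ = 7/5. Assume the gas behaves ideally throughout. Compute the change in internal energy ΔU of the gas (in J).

8510 J

P₁ = nRT₁/V₁ = 4.52×8.314×346/11.6 = 1120 kPa.
Adiabatic: TV^(γ−1) = const ⇒ T₂ = 346×(1.79)^0.400 = 437 K; PV^γ = const ⇒ P₂ = 2530 kPa.
For an ideal gas ΔU = nCvΔT with Cv = (5/2)R = 20.8 J/(mol·K).
ΔU = 4.52×20.8×(437−346) = 8510 J.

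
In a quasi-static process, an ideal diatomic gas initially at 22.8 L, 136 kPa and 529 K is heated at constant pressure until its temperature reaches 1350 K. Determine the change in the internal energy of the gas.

12000 J

n = P₁V₁/(RT₁) = 136×22.8/(8.314×529) = 0.705 mol.
Isobaric: P stays 136 kPa; V/T = const ⇒ T₂ = 1350 K, V₂ = 58.2 L.
For an ideal gas ΔU = nCvΔT with Cv = (5/2)R = 20.8 J/(mol·K).
ΔU = 0.705×20.8×(1350−529) = 12000 J.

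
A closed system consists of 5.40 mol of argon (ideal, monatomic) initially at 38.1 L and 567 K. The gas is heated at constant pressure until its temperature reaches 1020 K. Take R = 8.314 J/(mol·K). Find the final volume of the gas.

68.5 L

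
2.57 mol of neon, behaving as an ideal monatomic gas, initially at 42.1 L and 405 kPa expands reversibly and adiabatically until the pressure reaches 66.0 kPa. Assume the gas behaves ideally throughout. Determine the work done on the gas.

-13200 J

T₁ = P₁V₁/(nR) = 405×42.1/(2.57×8.314) = 798 K.
Adiabatic: T₂/T₁ = (P₂/P₁)^((γ−1)/γ) ⇒ T₂ = 798×(0.163)^0.400 = 386 K; V₂ = 125 L.
ΔU = nCvΔT = 2.57×12.5×(386−798) = -13200 J.
Q = 0 for an adiabatic process, so W = −ΔU = 13200 J.
Work done on the gas = −W_by = -13200 J.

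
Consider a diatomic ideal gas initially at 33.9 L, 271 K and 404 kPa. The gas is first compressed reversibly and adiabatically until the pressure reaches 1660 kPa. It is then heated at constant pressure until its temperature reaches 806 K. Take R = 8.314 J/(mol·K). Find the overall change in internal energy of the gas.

67600 J

n = P₁V₁/(RT₁) = 404×33.9/(8.314×271) = 6.08 mol.
Step 1 — Adiabatic: T₂/T₁ = (P₂/P₁)^((γ−1)/γ) ⇒ T₂ = 271×(4.11)^0.286 = 406 K; V₂ = 12.4 L.
ΔU = nCvΔT = 6.08×20.8×(406−271) = 17000 J.
Q = 0 for an adiabatic process, so W = −ΔU = -17000 J.
State after step 1: P = 1660 kPa, V = 12.4 L, T = 406 K.
Step 2 — Isobaric: P stays 1660 kPa; V/T = const ⇒ T₂ = 806 K, V₂ = 24.5 L.
W = PΔV = 1660×(24.5−12.4) kPa·L = 20200 J.
ΔU = nCvΔT = 6.08×20.8×(806−406) = 50600 J.
Q = ΔU + W = nCpΔT = 70800 J.
Net over both steps: W = 3190 J, Q = 70800 J, ΔU = 67600 J.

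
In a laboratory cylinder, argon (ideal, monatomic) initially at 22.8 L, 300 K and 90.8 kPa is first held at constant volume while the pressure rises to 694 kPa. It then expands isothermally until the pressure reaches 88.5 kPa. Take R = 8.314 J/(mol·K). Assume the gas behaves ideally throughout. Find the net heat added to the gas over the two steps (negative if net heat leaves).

53200 J

n = P₁V₁/(RT₁) = 90.8×22.8/(8.314×300) = 0.830 mol.
Step 1 — Isochoric: V stays 22.8 L; P/T = const ⇒ T₂ = 2290 K, P₂ = 694 kPa.
W = 0 (no volume change).
ΔU = nCvΔT = 0.830×12.5×(2290−300) = 20600 J.
Q = ΔU = 20600 J.
State after step 1: P = 694 kPa, V = 22.8 L, T = 2290 K.
Step 2 — Isothermal: T stays 2290 K; PV = const ⇒ V₂ = 179 L, P₂ = 88.5 kPa.
ΔU = 0 (ideal gas, T constant).
W = nRT ln(V₂/V₁) = 0.830×8.314×2290×ln(7.84) = 32600 J.
Q = ΔU + W = 32600 J.
Net over both steps: W = 32600 J, Q = 53200 J, ΔU = 20600 J.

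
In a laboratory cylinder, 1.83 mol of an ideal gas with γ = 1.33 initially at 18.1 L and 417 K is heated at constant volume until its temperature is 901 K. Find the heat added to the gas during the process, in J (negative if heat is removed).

P₁ = nRT₁/V₁ = 1.83×8.314×417/18.1 = 351 kPa.
Isochoric: V stays 18.1 L; P/T = const ⇒ T₂ = 901 K, P₂ = 757 kPa.
W = 0 (no volume change).
ΔU = nCvΔT = 1.83×25.2×(901−417) = 22300 J.
Q = ΔU = 22300 J.

22300 J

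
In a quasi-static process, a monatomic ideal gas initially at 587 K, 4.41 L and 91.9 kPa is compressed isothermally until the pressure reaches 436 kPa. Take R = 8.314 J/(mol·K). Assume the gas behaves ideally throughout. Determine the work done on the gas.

631 J

n = P₁V₁/(RT₁) = 91.9×4.41/(8.314×587) = 0.0830 mol.
Isothermal: T stays 587 K; PV = const ⇒ V₂ = 0.930 L, P₂ = 436 kPa.
W = nRT ln(V₂/V₁) = 0.0830×8.314×587×ln(0.211) = -631 J.
Work done on the gas = −W_by = 631 J.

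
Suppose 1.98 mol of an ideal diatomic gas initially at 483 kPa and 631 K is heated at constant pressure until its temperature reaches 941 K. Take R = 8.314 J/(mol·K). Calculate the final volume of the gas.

V₁ = nRT₁/P₁ = 1.98×8.314×631/483 = 21.5 L.
Isobaric: P stays 483 kPa; V/T = const ⇒ T₂ = 941 K, V₂ = 32.1 L.

32.1 L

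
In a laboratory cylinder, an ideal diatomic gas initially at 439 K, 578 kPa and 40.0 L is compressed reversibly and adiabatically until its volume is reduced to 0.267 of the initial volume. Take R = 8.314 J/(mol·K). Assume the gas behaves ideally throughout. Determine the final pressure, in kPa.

3670 kPa

Adiabatic: TV^(γ−1) = const ⇒ T₂ = 439×(3.75)^0.400 = 744 K; PV^γ = const ⇒ P₂ = 3670 kPa.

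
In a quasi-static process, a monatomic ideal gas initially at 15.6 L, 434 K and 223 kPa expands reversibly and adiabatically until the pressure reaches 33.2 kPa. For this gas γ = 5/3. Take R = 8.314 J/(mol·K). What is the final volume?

Adiabatic: T₂/T₁ = (P₂/P₁)^((γ−1)/γ) ⇒ T₂ = 434×(0.149)^0.400 = 203 K; V₂ = 48.9 L.

48.9 L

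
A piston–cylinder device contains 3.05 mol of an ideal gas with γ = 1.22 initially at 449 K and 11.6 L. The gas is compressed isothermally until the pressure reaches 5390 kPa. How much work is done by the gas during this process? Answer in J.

P₁ = nRT₁/V₁ = 3.05×8.314×449/11.6 = 982 kPa.
Isothermal: T stays 449 K; PV = const ⇒ V₂ = 2.11 L, P₂ = 5390 kPa.
W = nRT ln(V₂/V₁) = 3.05×8.314×449×ln(0.182) = -19400 J.

-19400 J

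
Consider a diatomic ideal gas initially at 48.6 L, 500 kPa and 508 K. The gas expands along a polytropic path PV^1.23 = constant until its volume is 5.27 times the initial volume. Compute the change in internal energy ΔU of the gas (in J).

n = P₁V₁/(RT₁) = 500×48.6/(8.314×508) = 5.75 mol.
Polytropic n=1.23: T₂ = T₁(V₁/V₂)^(n−1) = 508×(0.190)^0.23 = 347 K; P₂ = P₁(V₁/V₂)^n = 64.7 kPa.
For an ideal gas ΔU = nCvΔT with Cv = (5/2)R = 20.8 J/(mol·K).
ΔU = 5.75×20.8×(347−508) = -19300 J.

-19300 J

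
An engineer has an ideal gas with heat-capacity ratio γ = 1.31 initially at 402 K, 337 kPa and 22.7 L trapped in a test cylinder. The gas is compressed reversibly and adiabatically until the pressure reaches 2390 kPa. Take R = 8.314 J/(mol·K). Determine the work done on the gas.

14600 J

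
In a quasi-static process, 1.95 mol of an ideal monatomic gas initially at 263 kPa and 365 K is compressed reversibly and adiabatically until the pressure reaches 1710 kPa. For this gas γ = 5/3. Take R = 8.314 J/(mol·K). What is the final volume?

V₁ = nRT₁/P₁ = 1.95×8.314×365/263 = 22.5 L.
Adiabatic: T₂/T₁ = (P₂/P₁)^((γ−1)/γ) ⇒ T₂ = 365×(6.50)^0.400 = 772 K; V₂ = 7.32 L.

7.32 L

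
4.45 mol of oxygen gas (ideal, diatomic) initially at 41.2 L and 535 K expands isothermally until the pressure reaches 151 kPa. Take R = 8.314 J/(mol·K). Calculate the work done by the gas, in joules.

P₁ = nRT₁/V₁ = 4.45×8.314×535/41.2 = 480 kPa.
Isothermal: T stays 535 K; PV = const ⇒ V₂ = 131 L, P₂ = 151 kPa.
W = nRT ln(V₂/V₁) = 4.45×8.314×535×ln(3.18) = 22900 J.

22900 J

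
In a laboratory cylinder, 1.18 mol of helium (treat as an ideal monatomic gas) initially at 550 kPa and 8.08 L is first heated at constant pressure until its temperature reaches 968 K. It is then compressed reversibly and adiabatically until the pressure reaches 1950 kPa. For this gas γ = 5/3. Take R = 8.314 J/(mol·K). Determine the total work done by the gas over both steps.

-4340 J

T₁ = P₁V₁/(nR) = 550×8.08/(1.18×8.314) = 453 K.
Step 1 — Isobaric: P stays 550 kPa; V/T = const ⇒ T₂ = 968 K, V₂ = 17.3 L.
W = PΔV = 550×(17.3−8.08) kPa·L = 5050 J.
ΔU = nCvΔT = 1.18×12.5×(968−453) = 7580 J.
Q = ΔU + W = nCpΔT = 12600 J.
State after step 1: P = 550 kPa, V = 17.3 L, T = 968 K.
Step 2 — Adiabatic: T₂/T₁ = (P₂/P₁)^((γ−1)/γ) ⇒ T₂ = 968×(3.55)^0.400 = 1610 K; V₂ = 8.08 L.
ΔU = nCvΔT = 1.18×12.5×(1610−968) = 9390 J.
Q = 0 for an adiabatic process, so W = −ΔU = -9390 J.
Net over both steps: W = -4340 J, Q = 12600 J, ΔU = 17000 J.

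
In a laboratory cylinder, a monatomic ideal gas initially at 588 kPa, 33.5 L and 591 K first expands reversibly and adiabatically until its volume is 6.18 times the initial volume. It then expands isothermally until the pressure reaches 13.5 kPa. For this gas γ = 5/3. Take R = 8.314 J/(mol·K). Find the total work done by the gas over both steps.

n = P₁V₁/(RT₁) = 588×33.5/(8.314×591) = 4.01 mol.
Step 1 — Adiabatic: TV^(γ−1) = const ⇒ T₂ = 591×(0.162)^0.667 = 175 K; PV^γ = const ⇒ P₂ = 28.3 kPa.
ΔU = nCvΔT = 4.01×12.5×(175−591) = -20800 J.
Q = 0 for an adiabatic process, so W = −ΔU = 20800 J.
State after step 1: P = 28.3 kPa, V = 207 L, T = 175 K.
Step 2 — Isothermal: T stays 175 K; PV = const ⇒ V₂ = 433 L, P₂ = 13.5 kPa.
ΔU = 0 (ideal gas, T constant).
W = nRT ln(V₂/V₁) = 4.01×8.314×175×ln(2.09) = 4320 J.
Q = ΔU + W = 4320 J.
Net over both steps: W = 25100 J, Q = 4320 J, ΔU = -20800 J.

25100 J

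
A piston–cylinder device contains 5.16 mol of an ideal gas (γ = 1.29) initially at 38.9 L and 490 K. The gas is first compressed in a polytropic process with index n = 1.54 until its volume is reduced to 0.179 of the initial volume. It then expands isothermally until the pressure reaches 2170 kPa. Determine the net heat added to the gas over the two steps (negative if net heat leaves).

118000 J

P₁ = nRT₁/V₁ = 5.16×8.314×490/38.9 = 540 kPa.
Step 1 — Polytropic n=1.54: T₂ = T₁(V₁/V₂)^(n−1) = 490×(5.59)^0.54 = 1240 K; P₂ = P₁(V₁/V₂)^n = 7640 kPa.
W = (P₁V₁−P₂V₂)/(n−1) = (540×38.9−7640×6.96)/0.54 = -59600 J.
ΔU = nCvΔT = 5.16×28.7×(1240−490) = 111000 J.
Q = ΔU + W = 51400 J.
State after step 1: P = 7640 kPa, V = 6.96 L, T = 1240 K.
Step 2 — Isothermal: T stays 1240 K; PV = const ⇒ V₂ = 24.5 L, P₂ = 2170 kPa.
ΔU = 0 (ideal gas, T constant).
W = nRT ln(V₂/V₁) = 5.16×8.314×1240×ln(3.52) = 67000 J.
Q = ΔU + W = 67000 J.
Net over both steps: W = 7380 J, Q = 118000 J, ΔU = 111000 J.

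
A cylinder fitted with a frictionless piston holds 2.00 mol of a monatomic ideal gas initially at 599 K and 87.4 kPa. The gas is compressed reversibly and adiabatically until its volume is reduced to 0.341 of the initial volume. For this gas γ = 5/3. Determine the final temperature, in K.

V₁ = nRT₁/P₁ = 2.00×8.314×599/87.4 = 114 L.
Adiabatic: TV^(γ−1) = const ⇒ T₂ = 599×(2.93)^0.667 = 1230 K; PV^γ = const ⇒ P₂ = 525 kPa.

1230 K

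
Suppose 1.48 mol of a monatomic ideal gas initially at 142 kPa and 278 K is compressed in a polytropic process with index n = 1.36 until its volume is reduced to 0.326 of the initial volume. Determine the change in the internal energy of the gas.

V₁ = nRT₁/P₁ = 1.48×8.314×278/142 = 24.1 L.
Polytropic n=1.36: T₂ = T₁(V₁/V₂)^(n−1) = 278×(3.07)^0.36 = 416 K; P₂ = P₁(V₁/V₂)^n = 652 kPa.
For an ideal gas ΔU = nCvΔT with Cv = (3/2)R = 12.5 J/(mol·K).
ΔU = 1.48×12.5×(416−278) = 2550 J.

2550 J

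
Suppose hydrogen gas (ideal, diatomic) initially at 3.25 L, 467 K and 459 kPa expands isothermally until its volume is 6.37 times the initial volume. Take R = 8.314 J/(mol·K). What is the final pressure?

72.1 kPa

Isothermal: T stays 467 K; PV = const ⇒ V₂ = 20.7 L, P₂ = 72.1 kPa.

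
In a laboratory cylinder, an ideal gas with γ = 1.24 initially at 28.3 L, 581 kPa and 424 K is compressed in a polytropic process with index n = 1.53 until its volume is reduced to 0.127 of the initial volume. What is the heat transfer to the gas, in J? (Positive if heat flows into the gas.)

n = P₁V₁/(RT₁) = 581×28.3/(8.314×424) = 4.66 mol.
Polytropic n=1.53: T₂ = T₁(V₁/V₂)^(n−1) = 424×(7.87)^0.53 = 1270 K; P₂ = P₁(V₁/V₂)^n = 13700 kPa.
W = (P₁V₁−P₂V₂)/(n−1) = (581×28.3−13700×3.59)/0.53 = -61600 J.
ΔU = nCvΔT = 4.66×34.6×(1270−424) = 136000 J.
Q = ΔU + W = 74400 J.

74400 J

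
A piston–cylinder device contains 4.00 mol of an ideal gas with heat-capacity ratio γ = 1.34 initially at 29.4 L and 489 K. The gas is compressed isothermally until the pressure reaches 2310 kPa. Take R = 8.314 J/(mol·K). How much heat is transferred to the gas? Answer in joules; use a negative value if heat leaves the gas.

P₁ = nRT₁/V₁ = 4.00×8.314×489/29.4 = 553 kPa.
Isothermal: T stays 489 K; PV = const ⇒ V₂ = 7.04 L, P₂ = 2310 kPa.
ΔU = 0 (ideal gas, T constant).
W = nRT ln(V₂/V₁) = 4.00×8.314×489×ln(0.239) = -23200 J.
Q = ΔU + W = -23200 J.

-23200 J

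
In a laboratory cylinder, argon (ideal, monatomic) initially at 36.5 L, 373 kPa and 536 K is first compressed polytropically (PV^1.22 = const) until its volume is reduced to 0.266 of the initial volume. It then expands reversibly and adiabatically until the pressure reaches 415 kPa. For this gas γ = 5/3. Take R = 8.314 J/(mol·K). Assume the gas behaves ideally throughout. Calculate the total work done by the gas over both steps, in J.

-8550 J

n = P₁V₁/(RT₁) = 373×36.5/(8.314×536) = 3.06 mol.
Step 1 — Polytropic n=1.22: T₂ = T₁(V₁/V₂)^(n−1) = 536×(3.76)^0.22 = 717 K; P₂ = P₁(V₁/V₂)^n = 1880 kPa.
W = (P₁V₁−P₂V₂)/(n−1) = (373×36.5−1880×9.71)/0.22 = -20900 J.
ΔU = nCvΔT = 3.06×12.5×(717−536) = 6910 J.
Q = ΔU + W = -14000 J.
State after step 1: P = 1880 kPa, V = 9.71 L, T = 717 K.
Step 2 — Adiabatic: T₂/T₁ = (P₂/P₁)^((γ−1)/γ) ⇒ T₂ = 717×(0.221)^0.400 = 392 K; V₂ = 24.0 L.
ΔU = nCvΔT = 3.06×12.5×(392−717) = -12400 J.
Q = 0 for an adiabatic process, so W = −ΔU = 12400 J.
Net over both steps: W = -8550 J, Q = -14000 J, ΔU = -5480 J.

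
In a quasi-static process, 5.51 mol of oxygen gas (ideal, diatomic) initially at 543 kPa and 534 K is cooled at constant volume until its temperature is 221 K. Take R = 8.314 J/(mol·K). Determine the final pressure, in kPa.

V₁ = nRT₁/P₁ = 5.51×8.314×534/543 = 45.1 L.
Isochoric: V stays 45.1 L; P/T = const ⇒ T₂ = 221 K, P₂ = 225 kPa.

225 kPa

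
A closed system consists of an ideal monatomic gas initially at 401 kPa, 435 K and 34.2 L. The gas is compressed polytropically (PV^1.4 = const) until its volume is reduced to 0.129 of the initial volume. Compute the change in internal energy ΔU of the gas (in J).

26100 J

n = P₁V₁/(RT₁) = 401×34.2/(8.314×435) = 3.79 mol.
Polytropic n=1.4: T₂ = T₁(V₁/V₂)^(n−1) = 435×(7.75)^0.40 = 987 K; P₂ = P₁(V₁/V₂)^n = 7050 kPa.
For an ideal gas ΔU = nCvΔT with Cv = (3/2)R = 12.5 J/(mol·K).
ΔU = 3.79×12.5×(987−435) = 26100 J.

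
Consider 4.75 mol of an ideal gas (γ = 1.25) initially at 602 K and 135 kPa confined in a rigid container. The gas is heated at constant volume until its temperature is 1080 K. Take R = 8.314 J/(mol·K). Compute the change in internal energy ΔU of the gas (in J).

V₁ = nRT₁/P₁ = 4.75×8.314×602/135 = 176 L.
Isochoric: V stays 176 L; P/T = const ⇒ T₂ = 1080 K, P₂ = 242 kPa.
For an ideal gas ΔU = nCvΔT with Cv = R/(γ−1) = 33.3 J/(mol·K).
ΔU = 4.75×33.3×(1080−602) = 75500 J.

75500 J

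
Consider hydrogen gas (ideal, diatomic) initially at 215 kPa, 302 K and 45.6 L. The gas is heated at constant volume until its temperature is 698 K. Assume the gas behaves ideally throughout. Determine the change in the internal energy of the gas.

n = P₁V₁/(RT₁) = 215×45.6/(8.314×302) = 3.90 mol.
Isochoric: V stays 45.6 L; P/T = const ⇒ T₂ = 698 K, P₂ = 497 kPa.
For an ideal gas ΔU = nCvΔT with Cv = (5/2)R = 20.8 J/(mol·K).
ΔU = 3.90×20.8×(698−302) = 32100 J.

32100 J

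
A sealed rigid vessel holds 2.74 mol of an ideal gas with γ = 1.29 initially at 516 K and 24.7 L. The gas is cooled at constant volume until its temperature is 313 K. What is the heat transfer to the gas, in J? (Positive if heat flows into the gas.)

P₁ = nRT₁/V₁ = 2.74×8.314×516/24.7 = 476 kPa.
Isochoric: V stays 24.7 L; P/T = const ⇒ T₂ = 313 K, P₂ = 289 kPa.
W = 0 (no volume change).
ΔU = nCvΔT = 2.74×28.7×(313−516) = -15900 J.
Q = ΔU = -15900 J.

-15900 J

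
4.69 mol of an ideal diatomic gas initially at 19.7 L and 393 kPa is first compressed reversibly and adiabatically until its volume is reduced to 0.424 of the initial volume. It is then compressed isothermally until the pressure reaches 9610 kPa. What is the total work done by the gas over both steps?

-29700 J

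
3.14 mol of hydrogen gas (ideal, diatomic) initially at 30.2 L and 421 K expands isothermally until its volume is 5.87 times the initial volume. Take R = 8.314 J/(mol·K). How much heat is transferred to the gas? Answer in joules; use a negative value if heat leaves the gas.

19500 J

P₁ = nRT₁/V₁ = 3.14×8.314×421/30.2 = 364 kPa.
Isothermal: T stays 421 K; PV = const ⇒ V₂ = 177 L, P₂ = 62.0 kPa.
ΔU = 0 (ideal gas, T constant).
W = nRT ln(V₂/V₁) = 3.14×8.314×421×ln(5.87) = 19500 J.
Q = ΔU + W = 19500 J.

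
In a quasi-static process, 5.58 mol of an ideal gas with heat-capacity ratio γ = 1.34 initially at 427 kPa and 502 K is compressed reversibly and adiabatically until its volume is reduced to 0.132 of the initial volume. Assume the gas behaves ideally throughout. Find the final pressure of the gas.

V₁ = nRT₁/P₁ = 5.58×8.314×502/427 = 54.5 L.
Adiabatic: TV^(γ−1) = const ⇒ T₂ = 502×(7.58)^0.340 = 999 K; PV^γ = const ⇒ P₂ = 6440 kPa.

6440 kPa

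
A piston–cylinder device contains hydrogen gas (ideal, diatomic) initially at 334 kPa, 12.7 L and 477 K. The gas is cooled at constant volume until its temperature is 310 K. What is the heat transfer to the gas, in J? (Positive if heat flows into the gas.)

-3710 J

n = P₁V₁/(RT₁) = 334×12.7/(8.314×477) = 1.07 mol.
Isochoric: V stays 12.7 L; P/T = const ⇒ T₂ = 310 K, P₂ = 217 kPa.
W = 0 (no volume change).
ΔU = nCvΔT = 1.07×20.8×(310−477) = -3710 J.
Q = ΔU = -3710 J.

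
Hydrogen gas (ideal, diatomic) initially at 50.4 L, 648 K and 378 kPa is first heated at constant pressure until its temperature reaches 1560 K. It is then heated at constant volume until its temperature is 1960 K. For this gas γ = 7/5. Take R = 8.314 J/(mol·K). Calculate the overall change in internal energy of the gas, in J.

n = P₁V₁/(RT₁) = 378×50.4/(8.314×648) = 3.54 mol.
Step 1 — Isobaric: P stays 378 kPa; V/T = const ⇒ T₂ = 1560 K, V₂ = 121 L.
W = PΔV = 378×(121−50.4) kPa·L = 26800 J.
ΔU = nCvΔT = 3.54×20.8×(1560−648) = 67000 J.
Q = ΔU + W = nCpΔT = 93800 J.
State after step 1: P = 378 kPa, V = 121 L, T = 1560 K.
Step 2 — Isochoric: V stays 121 L; P/T = const ⇒ T₂ = 1960 K, P₂ = 475 kPa.
W = 0 (no volume change).
ΔU = nCvΔT = 3.54×20.8×(1960−1560) = 29400 J.
Q = ΔU = 29400 J.
Net over both steps: W = 26800 J, Q = 123000 J, ΔU = 96400 J.

96400 J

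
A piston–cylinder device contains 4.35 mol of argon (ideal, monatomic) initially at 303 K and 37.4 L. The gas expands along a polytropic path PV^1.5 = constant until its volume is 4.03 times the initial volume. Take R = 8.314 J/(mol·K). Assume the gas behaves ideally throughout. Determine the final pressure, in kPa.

36.2 kPa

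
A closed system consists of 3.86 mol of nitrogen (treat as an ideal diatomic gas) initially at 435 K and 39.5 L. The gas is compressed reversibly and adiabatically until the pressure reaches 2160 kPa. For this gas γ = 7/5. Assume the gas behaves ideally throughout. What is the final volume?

10.8 L

P₁ = nRT₁/V₁ = 3.86×8.314×435/39.5 = 353 kPa.
Adiabatic: T₂/T₁ = (P₂/P₁)^((γ−1)/γ) ⇒ T₂ = 435×(6.11)^0.286 = 730 K; V₂ = 10.8 L.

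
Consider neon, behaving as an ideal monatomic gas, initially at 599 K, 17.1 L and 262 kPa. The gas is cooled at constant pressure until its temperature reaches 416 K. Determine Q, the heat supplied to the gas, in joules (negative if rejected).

-3420 J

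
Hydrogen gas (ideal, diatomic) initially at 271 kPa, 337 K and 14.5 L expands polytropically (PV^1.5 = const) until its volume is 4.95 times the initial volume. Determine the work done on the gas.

-4330 J

n = P₁V₁/(RT₁) = 271×14.5/(8.314×337) = 1.40 mol.
Polytropic n=1.5: T₂ = T₁(V₁/V₂)^(n−1) = 337×(0.202)^0.50 = 151 K; P₂ = P₁(V₁/V₂)^n = 24.6 kPa.
W = (P₁V₁−P₂V₂)/(n−1) = (271×14.5−24.6×71.8)/0.50 = 4330 J.
Work done on the gas = −W_by = -4330 J.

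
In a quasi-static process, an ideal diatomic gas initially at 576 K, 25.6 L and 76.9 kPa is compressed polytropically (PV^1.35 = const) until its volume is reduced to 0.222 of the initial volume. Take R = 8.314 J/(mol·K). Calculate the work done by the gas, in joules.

n = P₁V₁/(RT₁) = 76.9×25.6/(8.314×576) = 0.411 mol.
Polytropic n=1.35: T₂ = T₁(V₁/V₂)^(n−1) = 576×(4.50)^0.35 = 975 K; P₂ = P₁(V₁/V₂)^n = 587 kPa.
W = (P₁V₁−P₂V₂)/(n−1) = (76.9×25.6−587×5.68)/0.35 = -3900 J.

-3900 J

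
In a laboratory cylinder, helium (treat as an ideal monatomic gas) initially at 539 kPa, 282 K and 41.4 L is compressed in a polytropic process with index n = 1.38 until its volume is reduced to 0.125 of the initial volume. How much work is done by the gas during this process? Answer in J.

-70700 J

n = P₁V₁/(RT₁) = 539×41.4/(8.314×282) = 9.52 mol.
Polytropic n=1.38: T₂ = T₁(V₁/V₂)^(n−1) = 282×(8.00)^0.38 = 621 K; P₂ = P₁(V₁/V₂)^n = 9500 kPa.
W = (P₁V₁−P₂V₂)/(n−1) = (539×41.4−9500×5.17)/0.38 = -70700 J.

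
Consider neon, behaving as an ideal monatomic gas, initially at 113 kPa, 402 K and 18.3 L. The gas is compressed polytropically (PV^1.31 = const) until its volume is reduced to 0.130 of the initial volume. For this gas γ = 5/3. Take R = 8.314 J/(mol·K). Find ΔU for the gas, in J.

n = P₁V₁/(RT₁) = 113×18.3/(8.314×402) = 0.619 mol.
Polytropic n=1.31: T₂ = T₁(V₁/V₂)^(n−1) = 402×(7.69)^0.31 = 757 K; P₂ = P₁(V₁/V₂)^n = 1640 kPa.
For an ideal gas ΔU = nCvΔT with Cv = (3/2)R = 12.5 J/(mol·K).
ΔU = 0.619×12.5×(757−402) = 2740 J.

2740 J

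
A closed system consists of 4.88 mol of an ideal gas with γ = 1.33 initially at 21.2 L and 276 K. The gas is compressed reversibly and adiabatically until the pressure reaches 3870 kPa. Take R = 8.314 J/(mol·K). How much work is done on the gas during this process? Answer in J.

21700 J

P₁ = nRT₁/V₁ = 4.88×8.314×276/21.2 = 528 kPa.
Adiabatic: T₂/T₁ = (P₂/P₁)^((γ−1)/γ) ⇒ T₂ = 276×(7.33)^0.248 = 452 K; V₂ = 4.74 L.
ΔU = nCvΔT = 4.88×25.2×(452−276) = 21700 J.
Q = 0 for an adiabatic process, so W = −ΔU = -21700 J.
Work done on the gas = −W_by = 21700 J.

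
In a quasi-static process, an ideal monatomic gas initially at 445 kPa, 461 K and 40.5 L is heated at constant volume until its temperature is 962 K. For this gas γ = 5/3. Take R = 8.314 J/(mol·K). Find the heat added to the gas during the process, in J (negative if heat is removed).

29400 J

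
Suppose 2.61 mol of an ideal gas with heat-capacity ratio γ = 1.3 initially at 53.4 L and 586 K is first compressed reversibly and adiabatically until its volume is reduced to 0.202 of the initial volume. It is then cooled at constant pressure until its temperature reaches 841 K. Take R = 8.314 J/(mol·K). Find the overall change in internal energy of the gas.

18400 J

P₁ = nRT₁/V₁ = 2.61×8.314×586/53.4 = 238 kPa.
Step 1 — Adiabatic: TV^(γ−1) = const ⇒ T₂ = 586×(4.95)^0.300 = 947 K; PV^γ = const ⇒ P₂ = 1900 kPa.
ΔU = nCvΔT = 2.61×27.7×(947−586) = 26100 J.
Q = 0 for an adiabatic process, so W = −ΔU = -26100 J.
State after step 1: P = 1900 kPa, V = 10.8 L, T = 947 K.
Step 2 — Isobaric: P stays 1900 kPa; V/T = const ⇒ T₂ = 841 K, V₂ = 9.58 L.
W = PΔV = 1900×(9.58−10.8) kPa·L = -2300 J.
ΔU = nCvΔT = 2.61×27.7×(841−947) = -7660 J.
Q = ΔU + W = nCpΔT = -9960 J.
Net over both steps: W = -28400 J, Q = -9960 J, ΔU = 18400 J.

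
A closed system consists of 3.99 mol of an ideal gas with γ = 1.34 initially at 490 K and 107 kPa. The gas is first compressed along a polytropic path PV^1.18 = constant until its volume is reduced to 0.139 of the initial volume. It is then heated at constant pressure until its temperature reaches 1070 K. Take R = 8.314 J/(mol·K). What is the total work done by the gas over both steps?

V₁ = nRT₁/P₁ = 3.99×8.314×490/107 = 152 L.
Step 1 — Polytropic n=1.18: T₂ = T₁(V₁/V₂)^(n−1) = 490×(7.19)^0.18 = 699 K; P₂ = P₁(V₁/V₂)^n = 1100 kPa.
W = (P₁V₁−P₂V₂)/(n−1) = (107×152−1100×21.1)/0.18 = -38500 J.
ΔU = nCvΔT = 3.99×24.5×(699−490) = 20400 J.
Q = ΔU + W = -18100 J.
State after step 1: P = 1100 kPa, V = 21.1 L, T = 699 K.
Step 2 — Isobaric: P stays 1100 kPa; V/T = const ⇒ T₂ = 1070 K, V₂ = 32.3 L.
W = PΔV = 1100×(32.3−21.1) kPa·L = 12300 J.
ΔU = nCvΔT = 3.99×24.5×(1070−699) = 36200 J.
Q = ΔU + W = nCpΔT = 48500 J.
Net over both steps: W = -26200 J, Q = 30400 J, ΔU = 56600 J.

-26200 J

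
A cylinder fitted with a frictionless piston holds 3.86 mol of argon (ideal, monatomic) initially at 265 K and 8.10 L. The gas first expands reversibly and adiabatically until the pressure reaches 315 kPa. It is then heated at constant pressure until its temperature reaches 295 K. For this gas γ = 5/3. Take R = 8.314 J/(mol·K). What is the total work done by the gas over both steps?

P₁ = nRT₁/V₁ = 3.86×8.314×265/8.10 = 1050 kPa.
Step 1 — Adiabatic: T₂/T₁ = (P₂/P₁)^((γ−1)/γ) ⇒ T₂ = 265×(0.300)^0.400 = 164 K; V₂ = 16.7 L.
ΔU = nCvΔT = 3.86×12.5×(164−265) = -4880 J.
Q = 0 for an adiabatic process, so W = −ΔU = 4880 J.
State after step 1: P = 315 kPa, V = 16.7 L, T = 164 K.
Step 2 — Isobaric: P stays 315 kPa; V/T = const ⇒ T₂ = 295 K, V₂ = 30.1 L.
W = PΔV = 315×(30.1−16.7) kPa·L = 4210 J.
ΔU = nCvΔT = 3.86×12.5×(295−164) = 6320 J.
Q = ΔU + W = nCpΔT = 10500 J.
Net over both steps: W = 9090 J, Q = 10500 J, ΔU = 1440 J.

9090 J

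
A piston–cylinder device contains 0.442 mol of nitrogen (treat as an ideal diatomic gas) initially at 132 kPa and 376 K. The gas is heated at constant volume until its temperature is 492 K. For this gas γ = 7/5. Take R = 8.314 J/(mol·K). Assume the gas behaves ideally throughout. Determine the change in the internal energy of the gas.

V₁ = nRT₁/P₁ = 0.442×8.314×376/132 = 10.5 L.
Isochoric: V stays 10.5 L; P/T = const ⇒ T₂ = 492 K, P₂ = 173 kPa.
For an ideal gas ΔU = nCvΔT with Cv = (5/2)R = 20.8 J/(mol·K).
ΔU = 0.442×20.8×(492−376) = 1070 J.

1070 J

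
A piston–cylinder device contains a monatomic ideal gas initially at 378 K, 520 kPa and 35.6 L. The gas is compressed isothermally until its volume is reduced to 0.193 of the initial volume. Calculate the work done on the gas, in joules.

30500 J

n = P₁V₁/(RT₁) = 520×35.6/(8.314×378) = 5.89 mol.
Isothermal: T stays 378 K; PV = const ⇒ V₂ = 6.87 L, P₂ = 2690 kPa.
W = nRT ln(V₂/V₁) = 5.89×8.314×378×ln(0.193) = -30500 J.
Work done on the gas = −W_by = 30500 J.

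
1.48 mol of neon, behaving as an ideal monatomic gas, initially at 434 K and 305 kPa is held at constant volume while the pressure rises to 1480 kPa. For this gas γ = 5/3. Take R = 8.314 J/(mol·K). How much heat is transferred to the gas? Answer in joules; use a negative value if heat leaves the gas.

V₁ = nRT₁/P₁ = 1.48×8.314×434/305 = 17.5 L.
Isochoric: V stays 17.5 L; P/T = const ⇒ T₂ = 2110 K, P₂ = 1480 kPa.
W = 0 (no volume change).
ΔU = nCvΔT = 1.48×12.5×(2110−434) = 30900 J.
Q = ΔU = 30900 J.

30900 J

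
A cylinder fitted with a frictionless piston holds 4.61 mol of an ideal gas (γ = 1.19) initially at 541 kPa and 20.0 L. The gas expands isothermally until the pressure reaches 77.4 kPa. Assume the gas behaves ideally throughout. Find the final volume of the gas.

140 L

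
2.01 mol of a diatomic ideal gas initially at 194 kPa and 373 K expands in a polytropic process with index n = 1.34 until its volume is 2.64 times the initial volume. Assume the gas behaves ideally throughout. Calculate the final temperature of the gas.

V₁ = nRT₁/P₁ = 2.01×8.314×373/194 = 32.1 L.
Polytropic n=1.34: T₂ = T₁(V₁/V₂)^(n−1) = 373×(0.379)^0.34 = 268 K; P₂ = P₁(V₁/V₂)^n = 52.8 kPa.

268 K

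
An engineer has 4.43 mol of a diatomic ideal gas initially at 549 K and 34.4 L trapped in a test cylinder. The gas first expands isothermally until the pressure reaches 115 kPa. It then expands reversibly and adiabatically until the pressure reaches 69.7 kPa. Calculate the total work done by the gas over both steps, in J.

39700 J

P₁ = nRT₁/V₁ = 4.43×8.314×549/34.4 = 588 kPa.
Step 1 — Isothermal: T stays 549 K; PV = const ⇒ V₂ = 176 L, P₂ = 115 kPa.
ΔU = 0 (ideal gas, T constant).
W = nRT ln(V₂/V₁) = 4.43×8.314×549×ln(5.11) = 33000 J.
Q = ΔU + W = 33000 J.
State after step 1: P = 115 kPa, V = 176 L, T = 549 K.
Step 2 — Adiabatic: T₂/T₁ = (P₂/P₁)^((γ−1)/γ) ⇒ T₂ = 549×(0.606)^0.286 = 476 K; V₂ = 251 L.
ΔU = nCvΔT = 4.43×20.8×(476−549) = -6740 J.
Q = 0 for an adiabatic process, so W = −ΔU = 6740 J.
Net over both steps: W = 39700 J, Q = 33000 J, ΔU = -6740 J.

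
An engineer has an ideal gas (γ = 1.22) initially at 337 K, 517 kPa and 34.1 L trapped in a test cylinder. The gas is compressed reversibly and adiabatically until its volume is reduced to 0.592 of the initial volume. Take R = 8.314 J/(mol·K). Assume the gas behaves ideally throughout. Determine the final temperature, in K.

Adiabatic: TV^(γ−1) = const ⇒ T₂ = 337×(1.69)^0.220 = 378 K; PV^γ = const ⇒ P₂ = 980 kPa.

378 K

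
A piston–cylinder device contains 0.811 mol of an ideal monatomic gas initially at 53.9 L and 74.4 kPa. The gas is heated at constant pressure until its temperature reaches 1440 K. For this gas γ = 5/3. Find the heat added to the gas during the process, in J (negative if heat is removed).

14200 J

T₁ = P₁V₁/(nR) = 74.4×53.9/(0.811×8.314) = 595 K.
Isobaric: P stays 74.4 kPa; V/T = const ⇒ T₂ = 1440 K, V₂ = 131 L.
W = PΔV = 74.4×(131−53.9) kPa·L = 5700 J.
ΔU = nCvΔT = 0.811×12.5×(1440−595) = 8550 J.
Q = ΔU + W = nCpΔT = 14200 J.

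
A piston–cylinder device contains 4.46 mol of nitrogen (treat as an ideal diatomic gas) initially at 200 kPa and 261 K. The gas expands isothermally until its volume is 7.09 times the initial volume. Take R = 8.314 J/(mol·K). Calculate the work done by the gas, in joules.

V₁ = nRT₁/P₁ = 4.46×8.314×261/200 = 48.4 L.
Isothermal: T stays 261 K; PV = const ⇒ V₂ = 343 L, P₂ = 28.2 kPa.
W = nRT ln(V₂/V₁) = 4.46×8.314×261×ln(7.09) = 19000 J.

19000 J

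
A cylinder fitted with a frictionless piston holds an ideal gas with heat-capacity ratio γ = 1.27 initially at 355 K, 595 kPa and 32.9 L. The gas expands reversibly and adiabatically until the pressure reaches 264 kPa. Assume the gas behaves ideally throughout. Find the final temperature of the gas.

299 K

Adiabatic: T₂/T₁ = (P₂/P₁)^((γ−1)/γ) ⇒ T₂ = 355×(0.444)^0.213 = 299 K; V₂ = 62.4 L.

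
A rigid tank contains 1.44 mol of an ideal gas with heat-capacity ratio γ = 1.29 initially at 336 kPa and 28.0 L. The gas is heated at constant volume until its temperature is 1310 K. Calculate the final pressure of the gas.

560 kPa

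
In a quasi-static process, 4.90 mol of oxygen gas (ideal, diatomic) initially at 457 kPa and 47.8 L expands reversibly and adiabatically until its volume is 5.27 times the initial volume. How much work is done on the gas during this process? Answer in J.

T₁ = P₁V₁/(nR) = 457×47.8/(4.90×8.314) = 536 K.
Adiabatic: TV^(γ−1) = const ⇒ T₂ = 536×(0.190)^0.400 = 276 K; PV^γ = const ⇒ P₂ = 44.6 kPa.
ΔU = nCvΔT = 4.90×20.8×(276−536) = -26500 J.
Q = 0 for an adiabatic process, so W = −ΔU = 26500 J.
Work done on the gas = −W_by = -26500 J.

-26500 J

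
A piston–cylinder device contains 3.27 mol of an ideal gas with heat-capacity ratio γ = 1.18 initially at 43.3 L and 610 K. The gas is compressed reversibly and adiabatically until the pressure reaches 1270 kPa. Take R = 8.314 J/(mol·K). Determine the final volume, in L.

P₁ = nRT₁/V₁ = 3.27×8.314×610/43.3 = 383 kPa.
Adiabatic: T₂/T₁ = (P₂/P₁)^((γ−1)/γ) ⇒ T₂ = 610×(3.32)^0.153 = 732 K; V₂ = 15.7 L.

15.7 L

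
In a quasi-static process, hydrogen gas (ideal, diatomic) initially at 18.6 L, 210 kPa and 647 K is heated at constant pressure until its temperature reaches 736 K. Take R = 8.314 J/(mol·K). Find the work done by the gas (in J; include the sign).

537 J

n = P₁V₁/(RT₁) = 210×18.6/(8.314×647) = 0.726 mol.
Isobaric: P stays 210 kPa; V/T = const ⇒ T₂ = 736 K, V₂ = 21.2 L.
W = PΔV = 210×(21.2−18.6) kPa·L = 537 J.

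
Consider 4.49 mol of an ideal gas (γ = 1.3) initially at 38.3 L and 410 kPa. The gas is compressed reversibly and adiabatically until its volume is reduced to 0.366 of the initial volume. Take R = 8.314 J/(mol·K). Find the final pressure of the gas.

1510 kPa

T₁ = P₁V₁/(nR) = 410×38.3/(4.49×8.314) = 421 K.
Adiabatic: TV^(γ−1) = const ⇒ T₂ = 421×(2.73)^0.300 = 569 K; PV^γ = const ⇒ P₂ = 1510 kPa.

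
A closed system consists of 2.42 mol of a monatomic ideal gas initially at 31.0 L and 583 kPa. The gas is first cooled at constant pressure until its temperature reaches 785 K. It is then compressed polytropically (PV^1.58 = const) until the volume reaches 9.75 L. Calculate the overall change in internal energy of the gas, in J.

T₁ = P₁V₁/(nR) = 583×31.0/(2.42×8.314) = 898 K.
Step 1 — Isobaric: P stays 583 kPa; V/T = const ⇒ T₂ = 785 K, V₂ = 27.1 L.
W = PΔV = 583×(27.1−31.0) kPa·L = -2280 J.
ΔU = nCvΔT = 2.42×12.5×(785−898) = -3420 J.
Q = ΔU + W = nCpΔT = -5700 J.
State after step 1: P = 583 kPa, V = 27.1 L, T = 785 K.
Step 2 — Polytropic n=1.58: T₂ = T₁(V₁/V₂)^(n−1) = 785×(2.78)^0.58 = 1420 K; P₂ = P₁(V₁/V₂)^n = 2930 kPa.
W = (P₁V₁−P₂V₂)/(n−1) = (583×27.1−2930×9.75)/0.58 = -22000 J.
ΔU = nCvΔT = 2.42×12.5×(1420−785) = 19200 J.
Q = ΔU + W = -2860 J.
Net over both steps: W = -24300 J, Q = -8560 J, ΔU = 15700 J.

15700 J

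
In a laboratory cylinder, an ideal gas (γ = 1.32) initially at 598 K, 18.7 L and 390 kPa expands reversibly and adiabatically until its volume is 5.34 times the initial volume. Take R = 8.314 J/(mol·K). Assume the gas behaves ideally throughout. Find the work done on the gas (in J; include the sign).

-9460 J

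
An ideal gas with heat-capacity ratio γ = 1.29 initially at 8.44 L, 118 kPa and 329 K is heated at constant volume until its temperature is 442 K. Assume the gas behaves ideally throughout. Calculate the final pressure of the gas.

Isochoric: V stays 8.44 L; P/T = const ⇒ T₂ = 442 K, P₂ = 159 kPa.

159 kPa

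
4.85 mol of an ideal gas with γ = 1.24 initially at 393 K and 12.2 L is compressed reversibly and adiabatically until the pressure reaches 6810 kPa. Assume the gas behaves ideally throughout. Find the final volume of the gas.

P₁ = nRT₁/V₁ = 4.85×8.314×393/12.2 = 1300 kPa.
Adiabatic: T₂/T₁ = (P₂/P₁)^((γ−1)/γ) ⇒ T₂ = 393×(5.24)^0.194 = 542 K; V₂ = 3.21 L.

3.21 L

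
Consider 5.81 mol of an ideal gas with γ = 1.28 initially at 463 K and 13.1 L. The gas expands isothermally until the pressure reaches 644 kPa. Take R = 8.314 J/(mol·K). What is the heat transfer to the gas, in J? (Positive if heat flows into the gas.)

P₁ = nRT₁/V₁ = 5.81×8.314×463/13.1 = 1710 kPa.
Isothermal: T stays 463 K; PV = const ⇒ V₂ = 34.7 L, P₂ = 644 kPa.
ΔU = 0 (ideal gas, T constant).
W = nRT ln(V₂/V₁) = 5.81×8.314×463×ln(2.65) = 21800 J.
Q = ΔU + W = 21800 J.

21800 J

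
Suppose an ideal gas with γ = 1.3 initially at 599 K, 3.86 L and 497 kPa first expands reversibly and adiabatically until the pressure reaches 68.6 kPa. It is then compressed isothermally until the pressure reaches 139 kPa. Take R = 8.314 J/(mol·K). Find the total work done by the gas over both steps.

n = P₁V₁/(RT₁) = 497×3.86/(8.314×599) = 0.385 mol.
Step 1 — Adiabatic: T₂/T₁ = (P₂/P₁)^((γ−1)/γ) ⇒ T₂ = 599×(0.138)^0.231 = 379 K; V₂ = 17.7 L.
ΔU = nCvΔT = 0.385×27.7×(379−599) = -2350 J.
Q = 0 for an adiabatic process, so W = −ΔU = 2350 J.
State after step 1: P = 68.6 kPa, V = 17.7 L, T = 379 K.
Step 2 — Isothermal: T stays 379 K; PV = const ⇒ V₂ = 8.74 L, P₂ = 139 kPa.
ΔU = 0 (ideal gas, T constant).
W = nRT ln(V₂/V₁) = 0.385×8.314×379×ln(0.494) = -858 J.
Q = ΔU + W = -858 J.
Net over both steps: W = 1490 J, Q = -858 J, ΔU = -2350 J.

1490 J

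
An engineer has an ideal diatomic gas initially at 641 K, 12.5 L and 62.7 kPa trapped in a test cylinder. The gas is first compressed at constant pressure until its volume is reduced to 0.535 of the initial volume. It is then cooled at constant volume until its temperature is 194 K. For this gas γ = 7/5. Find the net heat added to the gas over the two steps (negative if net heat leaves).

n = P₁V₁/(RT₁) = 62.7×12.5/(8.314×641) = 0.147 mol.
Step 1 — Isobaric: P stays 62.7 kPa; V/T = const ⇒ T₂ = 343 K, V₂ = 6.69 L.
W = PΔV = 62.7×(6.69−12.5) kPa·L = -364 J.
ΔU = nCvΔT = 0.147×20.8×(343−641) = -911 J.
Q = ΔU + W = nCpΔT = -1280 J.
State after step 1: P = 62.7 kPa, V = 6.69 L, T = 343 K.
Step 2 — Isochoric: V stays 6.69 L; P/T = const ⇒ T₂ = 194 K, P₂ = 35.5 kPa.
W = 0 (no volume change).
ΔU = nCvΔT = 0.147×20.8×(194−343) = -455 J.
Q = ΔU = -455 J.
Net over both steps: W = -364 J, Q = -1730 J, ΔU = -1370 J.

-1730 J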